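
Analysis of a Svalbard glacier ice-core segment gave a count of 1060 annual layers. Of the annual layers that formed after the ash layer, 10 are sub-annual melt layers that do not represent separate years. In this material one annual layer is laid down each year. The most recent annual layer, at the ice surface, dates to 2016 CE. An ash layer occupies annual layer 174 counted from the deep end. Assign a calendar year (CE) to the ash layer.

The ash layer sits at annual layer 174 from the deep end, so 1060 − 174 = 886 annual layers formed after it.
Excluding 10 false annual layers: 886 − 10 = 876.
The annual layer at the ice surface is 2016 CE, so the ash layer dates to 2016 − 876 = 1140 CE.

1140 CE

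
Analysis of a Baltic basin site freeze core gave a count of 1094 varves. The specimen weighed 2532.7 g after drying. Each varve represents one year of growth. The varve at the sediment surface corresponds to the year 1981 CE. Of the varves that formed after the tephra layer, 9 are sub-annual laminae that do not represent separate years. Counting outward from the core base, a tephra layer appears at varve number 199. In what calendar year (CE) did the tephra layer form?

1095 CE

1094 − 199 = 895 varves lie beyond the tephra layer toward the sediment surface.
Excluding 9 false varves: 895 − 9 = 886.
The varve at the sediment surface is 1981 CE, so the tephra layer dates to 1981 − 886 = 1095 CE.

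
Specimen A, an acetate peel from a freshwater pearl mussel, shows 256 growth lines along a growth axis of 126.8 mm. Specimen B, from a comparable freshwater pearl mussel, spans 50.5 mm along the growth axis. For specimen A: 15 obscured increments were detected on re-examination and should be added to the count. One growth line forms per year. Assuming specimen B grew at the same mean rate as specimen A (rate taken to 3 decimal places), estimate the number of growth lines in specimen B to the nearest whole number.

108 growth lines

Specimen A: after corrections the count is 256 + 15 = 271 growth lines.
A: Extension rate ≈ 126.8 / 271 = 0.468 mm per year.
For B, 50.5 / 0.468 = 107.91 years ≈ 108 growth lines.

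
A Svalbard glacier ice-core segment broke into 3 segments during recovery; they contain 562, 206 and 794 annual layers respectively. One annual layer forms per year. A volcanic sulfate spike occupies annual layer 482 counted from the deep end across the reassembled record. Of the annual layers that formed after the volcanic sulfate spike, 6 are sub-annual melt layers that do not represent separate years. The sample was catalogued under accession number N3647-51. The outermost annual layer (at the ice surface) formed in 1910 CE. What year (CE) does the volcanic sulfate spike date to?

Total annual layers = 562 + 206 + 794 = 1562.
1562 − 482 = 1080 annual layers lie beyond the volcanic sulfate spike toward the ice surface.
1080 − 6 false = 1074 true annual layers after the volcanic sulfate spike.
1910 − 1074 = 836 CE.

836 CE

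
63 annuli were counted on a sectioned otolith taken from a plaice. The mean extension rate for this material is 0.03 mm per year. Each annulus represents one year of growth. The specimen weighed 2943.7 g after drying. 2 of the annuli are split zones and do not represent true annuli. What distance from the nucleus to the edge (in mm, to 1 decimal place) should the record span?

1.8 mm

Correcting the raw count gives 63 − 2 = 61 true annuli.
61 years at 0.03 mm/year gives 0.03 × 61 = 1.8 mm.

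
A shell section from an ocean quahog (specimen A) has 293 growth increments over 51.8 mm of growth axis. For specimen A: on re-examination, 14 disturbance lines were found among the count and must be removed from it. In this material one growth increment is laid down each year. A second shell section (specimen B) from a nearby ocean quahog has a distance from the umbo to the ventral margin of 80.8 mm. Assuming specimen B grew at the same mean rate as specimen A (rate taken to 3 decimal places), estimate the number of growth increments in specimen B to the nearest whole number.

Specimen A: after corrections the count is 293 − 14 = 279 growth increments.
A: 51.8 mm over 279 years gives 51.8 / 279 ≈ 0.186 mm per year.
Specimen B: 80.8 mm / 0.186 mm per year = 434.41 years ≈ 434 growth increments.

434 growth increments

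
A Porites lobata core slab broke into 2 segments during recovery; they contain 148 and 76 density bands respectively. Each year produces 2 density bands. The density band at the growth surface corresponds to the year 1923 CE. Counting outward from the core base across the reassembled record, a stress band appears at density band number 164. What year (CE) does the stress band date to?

1893 CE

Total density bands = 148 + 76 = 224.
Between density band 164 and the growth surface there are 224 − 164 = 60 density bands.
60 density bands at 2 per year is 60 / 2 = 30 years.
1923 − 30 = 1893 CE.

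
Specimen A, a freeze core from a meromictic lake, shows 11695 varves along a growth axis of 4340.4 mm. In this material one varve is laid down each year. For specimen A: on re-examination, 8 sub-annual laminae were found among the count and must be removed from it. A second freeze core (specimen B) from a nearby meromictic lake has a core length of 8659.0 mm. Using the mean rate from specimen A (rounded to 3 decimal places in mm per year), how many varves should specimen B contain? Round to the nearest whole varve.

23340 varves

Specimen A: adjusted count: 11695 − 8 = 11687 varves.
A: Mean rate = 4340.4 mm / 11687 years ≈ 0.371 mm/yr.
For B, 8659.0 / 0.371 = 23339.62 years ≈ 23340 varves.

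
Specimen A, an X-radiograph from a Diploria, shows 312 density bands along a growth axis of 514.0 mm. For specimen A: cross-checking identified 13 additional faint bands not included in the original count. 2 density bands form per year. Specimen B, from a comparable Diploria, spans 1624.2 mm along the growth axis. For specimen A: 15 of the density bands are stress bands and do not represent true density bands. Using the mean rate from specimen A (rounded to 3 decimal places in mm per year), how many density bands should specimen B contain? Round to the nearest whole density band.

980 density bands

Specimen A: after corrections the count is 312 − 15 + 13 = 310 density bands.
Specimen A: dividing by 2 density bands per year: 310 / 2 = 155 years.
A: Mean rate = 514.0 mm / 155 years ≈ 3.316 mm per year.
For B, 1624.2 / 3.316 = 489.81 years; at 2 density bands per year that is 489.81 × 2 ≈ 980 density bands.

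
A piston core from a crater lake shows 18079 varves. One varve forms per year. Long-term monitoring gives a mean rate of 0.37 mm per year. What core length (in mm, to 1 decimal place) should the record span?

6689.2 mm

18079 years of growth are recorded.
Length ≈ 0.37 × 18079 = 6689.2 mm.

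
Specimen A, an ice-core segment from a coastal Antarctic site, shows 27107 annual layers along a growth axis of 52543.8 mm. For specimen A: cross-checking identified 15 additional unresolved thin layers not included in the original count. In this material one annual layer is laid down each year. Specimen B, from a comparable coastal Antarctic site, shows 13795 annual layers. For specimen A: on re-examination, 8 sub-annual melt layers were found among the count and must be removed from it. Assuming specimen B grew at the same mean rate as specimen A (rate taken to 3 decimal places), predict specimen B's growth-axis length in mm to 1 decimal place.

26734.7 mm

Specimen A: correcting the raw count gives 27107 − 8 + 15 = 27114 true annual layers.
A: 52543.8 mm over 27114 years gives 52543.8 / 27114 ≈ 1.938 mm/year.
B's length ≈ 1.938 × 13795 = 26734.7 mm.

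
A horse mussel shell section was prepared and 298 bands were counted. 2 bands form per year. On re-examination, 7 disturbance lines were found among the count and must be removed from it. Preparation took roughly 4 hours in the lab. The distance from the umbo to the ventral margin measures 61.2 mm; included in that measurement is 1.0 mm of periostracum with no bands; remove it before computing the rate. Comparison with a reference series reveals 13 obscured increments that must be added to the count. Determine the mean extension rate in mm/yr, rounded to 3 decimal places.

True band count = 298 − 7 + 13 = 304.
304 bands at 2 per year is 304 / 2 = 152 years.
The growth record spans 61.2 − 1.0 = 60.2 mm.
Mean rate = 60.2 mm / 152 years ≈ 0.396 mm/yr.

0.396 mm/yr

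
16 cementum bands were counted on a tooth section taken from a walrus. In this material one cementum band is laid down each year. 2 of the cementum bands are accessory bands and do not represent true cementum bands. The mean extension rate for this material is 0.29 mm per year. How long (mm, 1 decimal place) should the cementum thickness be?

4.1 mm

After corrections the count is 16 − 2 = 14 cementum bands.
Predicted length = 0.29 mm/year × 14 years = 4.1 mm.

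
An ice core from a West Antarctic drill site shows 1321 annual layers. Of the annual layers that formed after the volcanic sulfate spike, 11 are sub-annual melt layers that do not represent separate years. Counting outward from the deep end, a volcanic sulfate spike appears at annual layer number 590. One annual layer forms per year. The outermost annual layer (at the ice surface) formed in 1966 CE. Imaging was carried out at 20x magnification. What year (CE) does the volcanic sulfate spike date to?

Between annual layer 590 and the ice surface there are 1321 − 590 = 731 annual layers.
Removing the 11 false annual layers leaves 731 − 11 = 720 true annual layers beyond the volcanic sulfate spike.
The annual layer at the ice surface is 1966 CE, so the volcanic sulfate spike dates to 1966 − 720 = 1246 CE.

1246 CE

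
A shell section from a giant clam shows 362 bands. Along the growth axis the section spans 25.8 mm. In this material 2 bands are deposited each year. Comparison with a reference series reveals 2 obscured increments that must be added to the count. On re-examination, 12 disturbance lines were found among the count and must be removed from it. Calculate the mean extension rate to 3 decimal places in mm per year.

True band count = 362 − 12 + 2 = 352.
Dividing by 2 bands per year: 352 / 2 = 176 years.
Extension rate ≈ 25.8 / 176 = 0.147 mm per year.

0.147 mm per year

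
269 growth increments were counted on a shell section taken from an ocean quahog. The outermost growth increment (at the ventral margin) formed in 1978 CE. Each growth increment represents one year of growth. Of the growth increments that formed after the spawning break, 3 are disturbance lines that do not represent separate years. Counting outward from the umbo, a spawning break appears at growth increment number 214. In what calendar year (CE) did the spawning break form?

269 − 214 = 55 growth increments lie beyond the spawning break toward the ventral margin.
Excluding 3 false growth increments: 55 − 3 = 52.
1978 − 52 = 1926 CE.

1926 CE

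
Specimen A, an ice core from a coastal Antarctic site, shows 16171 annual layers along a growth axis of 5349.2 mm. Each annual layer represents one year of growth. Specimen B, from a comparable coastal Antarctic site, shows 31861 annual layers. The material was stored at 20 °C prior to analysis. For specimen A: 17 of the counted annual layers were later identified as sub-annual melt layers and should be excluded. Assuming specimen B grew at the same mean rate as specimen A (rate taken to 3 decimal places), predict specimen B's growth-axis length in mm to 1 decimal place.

10546.0 mm

Specimen A: correcting the raw count gives 16171 − 17 = 16154 true annual layers.
A: 5349.2 mm over 16154 years gives 5349.2 / 16154 ≈ 0.331 mm/year.
Length of B = 0.331 × 31861 = 10546.0 mm.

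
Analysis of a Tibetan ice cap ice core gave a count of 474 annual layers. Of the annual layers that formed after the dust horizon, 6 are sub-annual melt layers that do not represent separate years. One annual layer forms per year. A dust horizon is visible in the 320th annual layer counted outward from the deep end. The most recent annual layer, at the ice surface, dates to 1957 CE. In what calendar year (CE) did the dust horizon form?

1809 CE

Between annual layer 320 and the ice surface there are 474 − 320 = 154 annual layers.
Excluding 6 false annual layers: 154 − 6 = 148.
1957 − 148 = 1809 CE.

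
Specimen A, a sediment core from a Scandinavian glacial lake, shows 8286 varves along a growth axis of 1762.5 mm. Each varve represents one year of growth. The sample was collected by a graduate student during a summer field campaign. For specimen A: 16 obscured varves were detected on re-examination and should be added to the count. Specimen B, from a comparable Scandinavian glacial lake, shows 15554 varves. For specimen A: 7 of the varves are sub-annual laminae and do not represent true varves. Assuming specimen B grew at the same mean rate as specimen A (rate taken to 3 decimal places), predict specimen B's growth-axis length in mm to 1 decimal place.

Specimen A: correcting the raw count gives 8286 − 7 + 16 = 8295 true varves.
A: Mean rate = 1762.5 mm / 8295 years ≈ 0.212 mm per year.
For B, 0.212 mm/year × 15554 years = 3297.4 mm.

3297.4 mm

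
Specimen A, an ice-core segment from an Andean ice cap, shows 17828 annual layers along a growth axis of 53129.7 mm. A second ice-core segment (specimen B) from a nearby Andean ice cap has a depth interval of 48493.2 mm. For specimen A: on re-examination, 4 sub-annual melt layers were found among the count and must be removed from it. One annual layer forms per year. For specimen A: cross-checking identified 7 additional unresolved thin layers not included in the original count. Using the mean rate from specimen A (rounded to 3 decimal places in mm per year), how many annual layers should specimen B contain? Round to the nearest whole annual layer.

16273 annual layers

Specimen A: correcting the raw count gives 17828 − 4 + 7 = 17831 true annual layers.
A: 53129.7 mm over 17831 years gives 53129.7 / 17831 ≈ 2.980 mm per year.
For B, 48493.2 / 2.980 = 16272.89 years ≈ 16273 annual layers.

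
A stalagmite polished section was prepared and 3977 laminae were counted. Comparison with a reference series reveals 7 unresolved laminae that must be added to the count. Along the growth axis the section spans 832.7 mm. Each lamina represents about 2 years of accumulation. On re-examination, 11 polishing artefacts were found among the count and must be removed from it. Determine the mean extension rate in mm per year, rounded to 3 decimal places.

After corrections the count is 3977 − 11 + 7 = 3973 laminae.
3973 laminae at 2 years each span 3973 × 2 = 7946 years.
832.7 mm over 7946 years gives 832.7 / 7946 ≈ 0.105 mm per year.

0.105 mm per year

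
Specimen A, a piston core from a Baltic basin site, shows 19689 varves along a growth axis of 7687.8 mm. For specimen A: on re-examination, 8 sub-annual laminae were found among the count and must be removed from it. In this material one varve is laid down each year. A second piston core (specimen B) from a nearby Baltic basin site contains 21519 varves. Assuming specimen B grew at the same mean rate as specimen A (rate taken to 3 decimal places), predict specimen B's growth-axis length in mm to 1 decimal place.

8413.9 mm

Specimen A: correcting the raw count gives 19689 − 8 = 19681 true varves.
A: Mean rate = 7687.8 mm / 19681 years ≈ 0.391 mm/year.
Length of B = 0.391 × 21519 = 8413.9 mm.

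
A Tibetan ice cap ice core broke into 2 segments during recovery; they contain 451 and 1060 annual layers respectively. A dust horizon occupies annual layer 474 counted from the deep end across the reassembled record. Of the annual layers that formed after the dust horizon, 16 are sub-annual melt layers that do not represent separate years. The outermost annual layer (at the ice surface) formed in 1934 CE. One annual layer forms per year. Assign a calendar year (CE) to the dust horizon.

913 CE

Total annual layers = 451 + 1060 = 1511.
Between annual layer 474 and the ice surface there are 1511 − 474 = 1037 annual layers.
Excluding 16 false annual layers: 1037 − 16 = 1021.
The annual layer at the ice surface is 1934 CE, so the dust horizon dates to 1934 − 1021 = 913 CE.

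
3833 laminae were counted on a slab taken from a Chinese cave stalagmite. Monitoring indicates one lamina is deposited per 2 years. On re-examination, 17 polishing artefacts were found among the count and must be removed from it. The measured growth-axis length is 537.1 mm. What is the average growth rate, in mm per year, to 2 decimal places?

Adjusted count: 3833 − 17 = 3816 laminae.
At 2 years per lamina, 3816 × 2 = 7632 years.
537.1 mm over 7632 years gives 537.1 / 7632 ≈ 0.07 mm per year.

0.07 mm per year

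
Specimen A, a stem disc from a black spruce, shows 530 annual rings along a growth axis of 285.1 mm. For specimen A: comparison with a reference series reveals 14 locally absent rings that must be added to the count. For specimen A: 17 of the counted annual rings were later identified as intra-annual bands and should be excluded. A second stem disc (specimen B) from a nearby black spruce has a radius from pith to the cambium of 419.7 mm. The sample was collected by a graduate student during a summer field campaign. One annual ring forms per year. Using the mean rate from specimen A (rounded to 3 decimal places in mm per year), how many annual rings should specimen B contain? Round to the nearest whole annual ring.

776 annual rings

Specimen A: correcting the raw count gives 530 − 17 + 14 = 527 true annual rings.
A: 285.1 mm over 527 years gives 285.1 / 527 ≈ 0.541 mm/yr.
B spans 419.7 / 0.541 = 775.79 years ≈ 776 annual rings.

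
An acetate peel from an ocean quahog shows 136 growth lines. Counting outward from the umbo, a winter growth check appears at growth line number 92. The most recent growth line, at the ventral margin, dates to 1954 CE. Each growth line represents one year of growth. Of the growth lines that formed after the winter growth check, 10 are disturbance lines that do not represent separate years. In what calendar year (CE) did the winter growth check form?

The winter growth check sits at growth line 92 from the umbo, so 136 − 92 = 44 growth lines formed after it.
Removing the 10 false growth lines leaves 44 − 10 = 34 true growth lines beyond the winter growth check.
The growth line at the ventral margin is 1954 CE, so the winter growth check dates to 1954 − 34 = 1920 CE.

1920 CE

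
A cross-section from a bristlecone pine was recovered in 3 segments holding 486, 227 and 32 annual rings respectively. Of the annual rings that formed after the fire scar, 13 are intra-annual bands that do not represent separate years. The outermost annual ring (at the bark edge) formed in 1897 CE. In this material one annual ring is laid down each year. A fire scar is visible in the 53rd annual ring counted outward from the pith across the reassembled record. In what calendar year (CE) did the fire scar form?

1218 CE

Total annual rings = 486 + 227 + 32 = 745.
745 − 53 = 692 annual rings lie beyond the fire scar toward the bark edge.
Removing the 13 false annual rings leaves 692 − 13 = 679 true annual rings beyond the fire scar.
1897 − 679 = 1218 CE.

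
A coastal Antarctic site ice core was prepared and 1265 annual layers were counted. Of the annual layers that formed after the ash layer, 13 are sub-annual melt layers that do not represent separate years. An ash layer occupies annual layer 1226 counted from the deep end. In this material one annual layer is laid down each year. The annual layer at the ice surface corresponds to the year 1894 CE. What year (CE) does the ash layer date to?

1265 − 1226 = 39 annual layers lie beyond the ash layer toward the ice surface.
39 − 13 false = 26 true annual layers after the ash layer.
The annual layer at the ice surface is 1894 CE, so the ash layer dates to 1894 − 26 = 1868 CE.

1868 CE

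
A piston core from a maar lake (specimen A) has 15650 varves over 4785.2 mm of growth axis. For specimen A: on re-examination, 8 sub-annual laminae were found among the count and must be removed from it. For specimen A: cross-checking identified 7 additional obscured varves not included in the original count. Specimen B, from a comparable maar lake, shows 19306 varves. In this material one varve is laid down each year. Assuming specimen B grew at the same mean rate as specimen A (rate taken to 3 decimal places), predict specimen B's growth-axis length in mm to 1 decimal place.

5907.6 mm

Specimen A: correcting the raw count gives 15650 − 8 + 7 = 15649 true varves.
A: Mean rate = 4785.2 mm / 15649 years ≈ 0.306 mm/yr.
For B, 0.306 mm/year × 19306 years = 5907.6 mm.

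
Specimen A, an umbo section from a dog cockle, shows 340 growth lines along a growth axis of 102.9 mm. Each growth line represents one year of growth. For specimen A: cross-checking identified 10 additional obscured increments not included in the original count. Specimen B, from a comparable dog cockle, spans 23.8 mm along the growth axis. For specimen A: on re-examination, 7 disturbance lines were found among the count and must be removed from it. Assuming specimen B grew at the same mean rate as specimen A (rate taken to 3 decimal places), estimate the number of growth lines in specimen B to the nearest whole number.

Specimen A: correcting the raw count gives 340 − 7 + 10 = 343 true growth lines.
A: 102.9 mm over 343 years gives 102.9 / 343 ≈ 0.300 mm per year.
B spans 23.8 / 0.300 = 79.33 years ≈ 79 growth lines.

79 growth lines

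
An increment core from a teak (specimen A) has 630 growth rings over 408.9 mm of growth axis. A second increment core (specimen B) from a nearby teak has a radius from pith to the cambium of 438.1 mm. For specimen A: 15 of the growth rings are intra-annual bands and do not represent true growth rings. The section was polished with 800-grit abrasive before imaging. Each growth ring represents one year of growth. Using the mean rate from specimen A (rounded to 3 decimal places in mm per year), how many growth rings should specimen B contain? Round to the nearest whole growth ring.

Specimen A: adjusted count: 630 − 15 = 615 growth rings.
A: 408.9 mm over 615 years gives 408.9 / 615 ≈ 0.665 mm per year.
B spans 438.1 / 0.665 = 658.80 years ≈ 659 growth rings.

659 growth rings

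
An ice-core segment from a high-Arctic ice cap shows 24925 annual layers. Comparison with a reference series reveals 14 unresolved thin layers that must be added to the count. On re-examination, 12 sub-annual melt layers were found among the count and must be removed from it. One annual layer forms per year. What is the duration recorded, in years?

24927 years

True annual layer count = 24925 − 12 + 14 = 24927.
One annual layer per year makes the duration 24927 years.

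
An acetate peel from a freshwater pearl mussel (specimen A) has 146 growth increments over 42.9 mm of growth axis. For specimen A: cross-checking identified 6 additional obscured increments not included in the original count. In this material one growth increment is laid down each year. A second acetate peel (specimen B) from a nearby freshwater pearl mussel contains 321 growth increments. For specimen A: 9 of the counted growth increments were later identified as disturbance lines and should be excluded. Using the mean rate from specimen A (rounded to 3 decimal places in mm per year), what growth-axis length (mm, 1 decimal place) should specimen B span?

Specimen A: adjusted count: 146 − 9 + 6 = 143 growth increments.
A: Mean rate = 42.9 mm / 143 years ≈ 0.300 mm/yr.
For B, 0.300 mm/year × 321 years = 96.3 mm.

96.3 mm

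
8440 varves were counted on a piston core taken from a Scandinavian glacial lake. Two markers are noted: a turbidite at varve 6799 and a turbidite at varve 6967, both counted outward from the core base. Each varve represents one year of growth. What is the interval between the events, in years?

168 yr

6967 − 6799 = 168 varves lie between the two events.
One varve per year makes the interval 168 years.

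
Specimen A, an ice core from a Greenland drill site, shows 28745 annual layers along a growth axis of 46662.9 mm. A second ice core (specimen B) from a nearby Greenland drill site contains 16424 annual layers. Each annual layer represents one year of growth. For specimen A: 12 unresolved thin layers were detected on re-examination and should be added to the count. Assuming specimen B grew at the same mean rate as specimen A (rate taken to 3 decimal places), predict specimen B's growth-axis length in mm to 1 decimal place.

26656.2 mm

Specimen A: true annual layer count = 28745 + 12 = 28757.
A: 46662.9 mm over 28757 years gives 46662.9 / 28757 ≈ 1.623 mm/yr.
Length of B = 1.623 × 16424 = 26656.2 mm.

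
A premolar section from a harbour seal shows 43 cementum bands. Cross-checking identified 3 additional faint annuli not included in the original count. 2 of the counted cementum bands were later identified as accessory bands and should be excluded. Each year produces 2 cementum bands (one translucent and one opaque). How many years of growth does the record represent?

True cementum band count = 43 − 2 + 3 = 44.
44 cementum bands at 2 per year is 44 / 2 = 22 years.

22 years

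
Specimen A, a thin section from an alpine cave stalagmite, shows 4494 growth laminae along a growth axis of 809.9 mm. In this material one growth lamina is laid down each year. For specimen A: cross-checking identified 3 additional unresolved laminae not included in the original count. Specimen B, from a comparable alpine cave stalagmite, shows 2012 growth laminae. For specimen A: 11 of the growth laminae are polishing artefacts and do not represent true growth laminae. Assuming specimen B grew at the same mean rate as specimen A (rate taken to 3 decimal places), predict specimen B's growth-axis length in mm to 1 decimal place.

364.2 mm

Specimen A: after corrections the count is 4494 − 11 + 3 = 4486 growth laminae.
A: Extension rate ≈ 809.9 / 4486 = 0.181 mm per year.
Length of B = 0.181 × 2012 = 364.2 mm.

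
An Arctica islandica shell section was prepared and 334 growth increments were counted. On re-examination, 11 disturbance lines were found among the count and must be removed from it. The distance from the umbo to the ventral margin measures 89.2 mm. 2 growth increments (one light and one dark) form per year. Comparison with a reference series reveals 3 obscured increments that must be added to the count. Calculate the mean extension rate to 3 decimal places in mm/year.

0.547 mm/year

Correcting the raw count gives 334 − 11 + 3 = 326 true growth increments.
With 2 growth increments per year, 326 / 2 = 163 years.
89.2 mm over 163 years gives 89.2 / 163 ≈ 0.547 mm/year.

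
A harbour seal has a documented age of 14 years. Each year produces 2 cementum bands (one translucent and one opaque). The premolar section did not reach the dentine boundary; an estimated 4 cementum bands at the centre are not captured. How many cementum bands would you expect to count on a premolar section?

24 cementum bands

With 2 cementum bands per year, 14 years would produce 14 × 2 = 28 cementum bands.
Subtracting the 4 cementum bands not captured gives 28 − 4 = 24 cementum bands in the record.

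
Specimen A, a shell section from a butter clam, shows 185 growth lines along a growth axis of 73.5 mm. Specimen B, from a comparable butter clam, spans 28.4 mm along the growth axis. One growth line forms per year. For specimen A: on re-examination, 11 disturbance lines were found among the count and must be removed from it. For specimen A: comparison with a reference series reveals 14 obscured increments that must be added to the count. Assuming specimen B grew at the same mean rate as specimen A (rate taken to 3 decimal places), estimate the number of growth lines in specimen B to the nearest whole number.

73 growth lines

Specimen A: after corrections the count is 185 − 11 + 14 = 188 growth lines.
A: 73.5 mm over 188 years gives 73.5 / 188 ≈ 0.391 mm per year.
B spans 28.4 / 0.391 = 72.63 years ≈ 73 growth lines.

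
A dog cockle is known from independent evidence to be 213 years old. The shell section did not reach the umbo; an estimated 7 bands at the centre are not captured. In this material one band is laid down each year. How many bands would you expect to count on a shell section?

Expected bands over 213 years: 213.
Subtracting the 7 bands not captured gives 213 − 7 = 206 bands in the record.

206 bands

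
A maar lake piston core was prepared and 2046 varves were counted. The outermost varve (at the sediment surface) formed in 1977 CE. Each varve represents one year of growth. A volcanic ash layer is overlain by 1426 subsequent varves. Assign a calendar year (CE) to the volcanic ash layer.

1426 varves post-date the volcanic ash layer.
The varve at the sediment surface is 1977 CE, so the volcanic ash layer dates to 1977 − 1426 = 551 CE.

551 CE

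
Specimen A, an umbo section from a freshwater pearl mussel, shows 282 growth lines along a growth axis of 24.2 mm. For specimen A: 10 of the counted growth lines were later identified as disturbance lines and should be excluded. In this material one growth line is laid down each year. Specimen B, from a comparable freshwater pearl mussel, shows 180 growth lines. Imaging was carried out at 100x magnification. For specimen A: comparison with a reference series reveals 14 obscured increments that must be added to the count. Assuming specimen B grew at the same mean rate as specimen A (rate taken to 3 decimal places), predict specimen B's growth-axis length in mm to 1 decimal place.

Specimen A: correcting the raw count gives 282 − 10 + 14 = 286 true growth lines.
A: Mean rate = 24.2 mm / 286 years ≈ 0.085 mm/year.
Length of B = 0.085 × 180 = 15.3 mm.

15.3 mm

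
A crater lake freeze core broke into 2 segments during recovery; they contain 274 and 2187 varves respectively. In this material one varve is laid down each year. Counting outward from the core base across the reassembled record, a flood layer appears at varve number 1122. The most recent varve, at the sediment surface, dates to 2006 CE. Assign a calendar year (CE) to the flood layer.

Total varves = 274 + 2187 = 2461.
Between varve 1122 and the sediment surface there are 2461 − 1122 = 1339 varves.
2006 − 1339 = 667 CE.

667 CE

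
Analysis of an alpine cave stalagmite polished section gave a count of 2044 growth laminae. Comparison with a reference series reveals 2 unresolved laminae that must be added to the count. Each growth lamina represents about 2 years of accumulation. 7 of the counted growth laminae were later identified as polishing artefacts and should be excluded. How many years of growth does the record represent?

4078 yr

Adjusted count: 2044 − 7 + 2 = 2039 growth laminae.
Multiplying by 2 years per growth lamina: 2039 × 2 = 4078 years.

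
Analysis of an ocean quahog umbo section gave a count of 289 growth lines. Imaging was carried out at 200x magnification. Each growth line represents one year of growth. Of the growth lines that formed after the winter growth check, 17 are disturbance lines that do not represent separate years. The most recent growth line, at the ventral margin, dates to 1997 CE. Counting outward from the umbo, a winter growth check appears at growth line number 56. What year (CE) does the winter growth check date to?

1781 CE

289 − 56 = 233 growth lines lie beyond the winter growth check toward the ventral margin.
Removing the 17 false growth lines leaves 233 − 17 = 216 true growth lines beyond the winter growth check.
1997 − 216 = 1781 CE.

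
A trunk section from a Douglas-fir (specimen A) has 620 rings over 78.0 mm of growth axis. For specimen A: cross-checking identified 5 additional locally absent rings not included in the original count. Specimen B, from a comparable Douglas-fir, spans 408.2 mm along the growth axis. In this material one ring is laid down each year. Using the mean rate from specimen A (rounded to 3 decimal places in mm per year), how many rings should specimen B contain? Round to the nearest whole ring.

Specimen A: correcting the raw count gives 620 + 5 = 625 true rings.
A: Mean rate = 78.0 mm / 625 years ≈ 0.125 mm/yr.
For B, 408.2 / 0.125 = 3265.60 years ≈ 3266 rings.

3266 rings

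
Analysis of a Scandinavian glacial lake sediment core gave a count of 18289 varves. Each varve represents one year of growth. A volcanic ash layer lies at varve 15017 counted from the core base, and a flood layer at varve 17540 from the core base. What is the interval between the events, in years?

2523 yr

Separation: 17540 − 15017 = 2523 varves.
That is 2523 years at one varve per year.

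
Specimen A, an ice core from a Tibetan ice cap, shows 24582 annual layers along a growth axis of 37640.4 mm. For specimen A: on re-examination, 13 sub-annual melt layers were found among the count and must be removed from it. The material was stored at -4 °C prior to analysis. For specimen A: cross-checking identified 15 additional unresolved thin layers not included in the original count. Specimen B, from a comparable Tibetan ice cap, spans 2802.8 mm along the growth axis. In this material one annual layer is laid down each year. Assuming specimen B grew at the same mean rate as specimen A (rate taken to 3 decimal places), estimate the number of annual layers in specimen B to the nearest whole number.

1831 annual layers

Specimen A: adjusted count: 24582 − 13 + 15 = 24584 annual layers.
A: 37640.4 mm over 24584 years gives 37640.4 / 24584 ≈ 1.531 mm/year.
For B, 2802.8 / 1.531 = 1830.70 years ≈ 1831 annual layers.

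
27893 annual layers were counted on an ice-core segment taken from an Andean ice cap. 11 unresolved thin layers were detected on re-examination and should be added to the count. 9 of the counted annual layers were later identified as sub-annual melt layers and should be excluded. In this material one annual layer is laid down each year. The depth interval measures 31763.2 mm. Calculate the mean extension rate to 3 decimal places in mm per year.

1.139 mm per year

True annual layer count = 27893 − 9 + 11 = 27895.
Extension rate ≈ 31763.2 / 27895 = 1.139 mm per year.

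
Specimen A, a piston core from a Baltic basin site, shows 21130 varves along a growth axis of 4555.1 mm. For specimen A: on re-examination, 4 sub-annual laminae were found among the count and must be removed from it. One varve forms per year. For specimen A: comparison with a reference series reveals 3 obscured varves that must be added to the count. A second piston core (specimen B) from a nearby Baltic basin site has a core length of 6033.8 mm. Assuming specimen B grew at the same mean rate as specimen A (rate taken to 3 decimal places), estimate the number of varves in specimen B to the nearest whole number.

27934 varves

Specimen A: after corrections the count is 21130 − 4 + 3 = 21129 varves.
A: 4555.1 mm over 21129 years gives 4555.1 / 21129 ≈ 0.216 mm/yr.
For B, 6033.8 / 0.216 = 27934.26 years ≈ 27934 varves.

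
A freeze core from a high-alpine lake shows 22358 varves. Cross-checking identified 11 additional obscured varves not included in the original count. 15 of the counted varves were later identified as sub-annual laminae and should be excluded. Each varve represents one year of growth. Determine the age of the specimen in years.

22354 yr

Adjusted count: 22358 − 15 + 11 = 22354 varves.
At one varve per year, that is 22354 years.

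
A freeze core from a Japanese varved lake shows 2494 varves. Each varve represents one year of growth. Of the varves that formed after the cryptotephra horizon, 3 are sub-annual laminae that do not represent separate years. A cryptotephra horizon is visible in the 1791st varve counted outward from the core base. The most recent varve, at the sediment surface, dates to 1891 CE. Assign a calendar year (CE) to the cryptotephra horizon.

1191 CE

Between varve 1791 and the sediment surface there are 2494 − 1791 = 703 varves.
Excluding 3 false varves: 703 − 3 = 700.
1891 − 700 = 1191 CE.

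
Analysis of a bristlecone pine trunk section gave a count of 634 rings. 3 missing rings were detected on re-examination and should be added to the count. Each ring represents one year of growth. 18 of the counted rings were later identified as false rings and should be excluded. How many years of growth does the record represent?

619 years

Correcting the raw count gives 634 − 18 + 3 = 619 true rings.
One ring per year makes the duration 619 years.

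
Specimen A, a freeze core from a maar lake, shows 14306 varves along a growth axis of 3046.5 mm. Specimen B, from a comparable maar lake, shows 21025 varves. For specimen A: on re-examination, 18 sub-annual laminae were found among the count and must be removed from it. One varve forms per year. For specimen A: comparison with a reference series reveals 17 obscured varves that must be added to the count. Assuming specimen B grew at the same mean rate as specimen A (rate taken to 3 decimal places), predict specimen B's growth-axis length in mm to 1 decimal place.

Specimen A: after corrections the count is 14306 − 18 + 17 = 14305 varves.
A: Extension rate ≈ 3046.5 / 14305 = 0.213 mm/year.
For B, 0.213 mm/year × 21025 years = 4478.3 mm.

4478.3 mm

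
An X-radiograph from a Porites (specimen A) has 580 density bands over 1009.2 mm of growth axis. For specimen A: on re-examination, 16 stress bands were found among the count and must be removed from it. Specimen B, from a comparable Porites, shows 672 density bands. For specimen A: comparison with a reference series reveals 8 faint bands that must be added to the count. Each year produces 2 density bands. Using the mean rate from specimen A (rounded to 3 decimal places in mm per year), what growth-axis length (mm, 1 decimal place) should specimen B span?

1185.7 mm

Specimen A: true density band count = 580 − 16 + 8 = 572.
Specimen A: 572 density bands at 2 per year is 572 / 2 = 286 years.
A: Mean rate = 1009.2 mm / 286 years ≈ 3.529 mm/yr.
Specimen B: with 2 density bands per year, 672 / 2 = 336 years. Length of B = 3.529 × 336 = 1185.7 mm.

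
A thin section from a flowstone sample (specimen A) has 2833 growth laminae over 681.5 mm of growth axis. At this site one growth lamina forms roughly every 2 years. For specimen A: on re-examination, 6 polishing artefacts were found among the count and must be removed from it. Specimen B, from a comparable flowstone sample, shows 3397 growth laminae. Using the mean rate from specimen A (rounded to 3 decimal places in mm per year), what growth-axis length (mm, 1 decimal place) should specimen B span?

Specimen A: after corrections the count is 2833 − 6 = 2827 growth laminae.
Specimen A: multiplying by 2 years per growth lamina: 2827 × 2 = 5654 years.
A: 681.5 mm over 5654 years gives 681.5 / 5654 ≈ 0.121 mm/yr.
Specimen B: at 2 years per growth lamina, 3397 × 2 = 6794 years. B's length ≈ 0.121 × 6794 = 822.1 mm.

822.1 mm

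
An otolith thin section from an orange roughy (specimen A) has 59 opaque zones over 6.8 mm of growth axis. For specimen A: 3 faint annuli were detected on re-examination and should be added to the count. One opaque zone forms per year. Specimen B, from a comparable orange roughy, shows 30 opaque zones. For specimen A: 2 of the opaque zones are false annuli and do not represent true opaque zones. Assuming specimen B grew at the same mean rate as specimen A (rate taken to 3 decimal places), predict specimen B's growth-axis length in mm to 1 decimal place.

3.4 mm

Specimen A: adjusted count: 59 − 2 + 3 = 60 opaque zones.
A: Mean rate = 6.8 mm / 60 years ≈ 0.113 mm/year.
B's length ≈ 0.113 × 30 = 3.4 mm.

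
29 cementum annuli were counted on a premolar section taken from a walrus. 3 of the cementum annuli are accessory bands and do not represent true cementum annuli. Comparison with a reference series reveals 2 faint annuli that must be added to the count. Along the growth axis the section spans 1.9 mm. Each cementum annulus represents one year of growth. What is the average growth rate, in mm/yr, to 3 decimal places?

0.068 mm/yr

After corrections the count is 29 − 3 + 2 = 28 cementum annuli.
Extension rate ≈ 1.9 / 28 = 0.068 mm/yr.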